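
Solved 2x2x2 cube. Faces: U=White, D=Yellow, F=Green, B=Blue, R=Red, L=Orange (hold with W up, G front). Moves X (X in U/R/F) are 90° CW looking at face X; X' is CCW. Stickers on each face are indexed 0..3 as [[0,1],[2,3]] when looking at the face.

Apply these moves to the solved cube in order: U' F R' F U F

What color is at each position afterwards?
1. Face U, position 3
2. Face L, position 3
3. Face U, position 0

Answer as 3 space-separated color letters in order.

After move 1 (U'): U=WWWW F=OOGG R=GGRR B=RRBB L=BBOO
After move 2 (F): F=GOGO U=WWOB R=WGWR D=RGYY L=BYOY
After move 3 (R'): R=GRWW U=WBOR F=GWGB D=ROYO B=YRGB
After move 4 (F): F=GGBW U=WBYY R=ORRW D=WGYO L=BROO
After move 5 (U): U=YWYB F=ORBW R=YRRW B=BRGB L=GGOO
After move 6 (F): F=BOWR U=YWOG R=YRBW D=RYYO L=GWOG
Query 1: U[3] = G
Query 2: L[3] = G
Query 3: U[0] = Y

Answer: G G Y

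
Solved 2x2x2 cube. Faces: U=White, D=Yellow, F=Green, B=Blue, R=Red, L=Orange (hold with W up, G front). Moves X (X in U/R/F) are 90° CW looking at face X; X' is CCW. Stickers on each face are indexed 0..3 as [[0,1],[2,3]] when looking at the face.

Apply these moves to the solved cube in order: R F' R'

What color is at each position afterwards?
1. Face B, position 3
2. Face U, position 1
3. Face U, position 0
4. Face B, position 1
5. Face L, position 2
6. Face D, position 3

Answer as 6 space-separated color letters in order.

Answer: B W W B O G

Derivation:
After move 1 (R): R=RRRR U=WGWG F=GYGY D=YBYB B=WBWB
After move 2 (F'): F=YYGG U=WGRR R=BRYR D=OOYB L=OGOW
After move 3 (R'): R=RRBY U=WWRW F=YGGR D=OYYG B=BBOB
Query 1: B[3] = B
Query 2: U[1] = W
Query 3: U[0] = W
Query 4: B[1] = B
Query 5: L[2] = O
Query 6: D[3] = G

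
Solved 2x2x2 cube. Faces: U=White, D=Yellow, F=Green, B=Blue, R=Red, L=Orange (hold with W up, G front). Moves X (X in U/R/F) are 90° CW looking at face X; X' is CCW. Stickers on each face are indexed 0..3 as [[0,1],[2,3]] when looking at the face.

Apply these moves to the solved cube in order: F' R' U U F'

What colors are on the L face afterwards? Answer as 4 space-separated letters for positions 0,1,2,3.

After move 1 (F'): F=GGGG U=WWRR R=YRYR D=OOYY L=OWOW
After move 2 (R'): R=RRYY U=WBRB F=GWGR D=OGYG B=YBOB
After move 3 (U): U=RWBB F=RRGR R=YBYY B=OWOB L=GWOW
After move 4 (U): U=BRBW F=YBGR R=OWYY B=GWOB L=RROW
After move 5 (F'): F=BRYG U=BROY R=GWOY D=RWYG L=RWOB
Query: L face = RWOB

Answer: R W O B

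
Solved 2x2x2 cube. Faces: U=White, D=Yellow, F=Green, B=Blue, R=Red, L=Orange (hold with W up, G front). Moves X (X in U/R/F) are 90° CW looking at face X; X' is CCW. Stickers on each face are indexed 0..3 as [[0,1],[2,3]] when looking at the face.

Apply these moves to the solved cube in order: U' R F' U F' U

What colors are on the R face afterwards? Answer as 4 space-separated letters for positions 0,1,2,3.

After move 1 (U'): U=WWWW F=OOGG R=GGRR B=RRBB L=BBOO
After move 2 (R): R=RGRG U=WOWG F=OYGY D=YBYR B=WRWB
After move 3 (F'): F=YYOG U=WORR R=BGYG D=BOYR L=BGOW
After move 4 (U): U=RWRO F=BGOG R=WRYG B=BGWB L=YYOW
After move 5 (F'): F=GGBO U=RWWY R=ORBG D=YWYR L=YOOR
After move 6 (U): U=WRYW F=ORBO R=BGBG B=YOWB L=GGOR
Query: R face = BGBG

Answer: B G B G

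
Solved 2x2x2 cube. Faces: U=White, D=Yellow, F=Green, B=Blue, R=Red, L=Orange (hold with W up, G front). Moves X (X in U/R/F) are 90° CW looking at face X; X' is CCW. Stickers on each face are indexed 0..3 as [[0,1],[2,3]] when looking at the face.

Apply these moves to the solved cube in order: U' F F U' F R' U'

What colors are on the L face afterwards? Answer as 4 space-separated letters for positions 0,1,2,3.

After move 1 (U'): U=WWWW F=OOGG R=GGRR B=RRBB L=BBOO
After move 2 (F): F=GOGO U=WWOB R=WGWR D=RGYY L=BYOY
After move 3 (F): F=GGOO U=WWYY R=OGBR D=WWYY L=BROG
After move 4 (U'): U=WYWY F=BROO R=GGBR B=OGBB L=RROG
After move 5 (F): F=OBOR U=WYGR R=WGYR D=BGYY L=RWOW
After move 6 (R'): R=GRWY U=WBGO F=OYOR D=BBYR B=YGGB
After move 7 (U'): U=BOWG F=RWOR R=OYWY B=GRGB L=YGOW
Query: L face = YGOW

Answer: Y G O W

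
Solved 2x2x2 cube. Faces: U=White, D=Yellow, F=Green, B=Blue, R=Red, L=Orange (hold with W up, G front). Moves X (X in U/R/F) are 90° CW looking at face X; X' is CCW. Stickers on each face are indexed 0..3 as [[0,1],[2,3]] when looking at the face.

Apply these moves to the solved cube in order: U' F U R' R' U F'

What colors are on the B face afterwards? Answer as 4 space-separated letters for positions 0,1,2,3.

After move 1 (U'): U=WWWW F=OOGG R=GGRR B=RRBB L=BBOO
After move 2 (F): F=GOGO U=WWOB R=WGWR D=RGYY L=BYOY
After move 3 (U): U=OWBW F=WGGO R=RRWR B=BYBB L=GOOY
After move 4 (R'): R=RRRW U=OBBB F=WWGW D=RGYO B=YYGB
After move 5 (R'): R=RWRR U=OGBY F=WBGB D=RWYW B=OYGB
After move 6 (U): U=BOYG F=RWGB R=OYRR B=GOGB L=WBOY
After move 7 (F'): F=WBRG U=BOOR R=WYRR D=BYYW L=WGOY
Query: B face = GOGB

Answer: G O G B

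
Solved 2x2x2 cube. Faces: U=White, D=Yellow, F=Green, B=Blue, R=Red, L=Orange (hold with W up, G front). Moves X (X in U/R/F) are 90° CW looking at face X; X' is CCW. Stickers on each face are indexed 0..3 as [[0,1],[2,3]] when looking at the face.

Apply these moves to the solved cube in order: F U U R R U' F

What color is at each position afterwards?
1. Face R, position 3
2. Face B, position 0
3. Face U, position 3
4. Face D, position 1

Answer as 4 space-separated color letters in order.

Answer: O R G B

Derivation:
After move 1 (F): F=GGGG U=WWOO R=WRWR D=RRYY L=OYOY
After move 2 (U): U=OWOW F=WRGG R=BBWR B=OYBB L=GGOY
After move 3 (U): U=OOWW F=BBGG R=OYWR B=GGBB L=WROY
After move 4 (R): R=WORY U=OBWG F=BRGY D=RBYG B=WGOB
After move 5 (R): R=RWYO U=ORWY F=BBGG D=ROYW B=GGBB
After move 6 (U'): U=RYOW F=WRGG R=BBYO B=RWBB L=GGOY
After move 7 (F): F=GWGR U=RYYG R=OBWO D=YBYW L=GROO
Query 1: R[3] = O
Query 2: B[0] = R
Query 3: U[3] = G
Query 4: D[1] = B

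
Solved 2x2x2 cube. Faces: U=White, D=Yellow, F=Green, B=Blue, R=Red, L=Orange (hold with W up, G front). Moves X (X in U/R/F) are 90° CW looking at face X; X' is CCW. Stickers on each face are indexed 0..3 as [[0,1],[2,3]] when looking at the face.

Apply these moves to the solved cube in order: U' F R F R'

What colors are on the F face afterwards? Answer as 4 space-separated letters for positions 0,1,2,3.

Answer: G O Y Y

Derivation:
After move 1 (U'): U=WWWW F=OOGG R=GGRR B=RRBB L=BBOO
After move 2 (F): F=GOGO U=WWOB R=WGWR D=RGYY L=BYOY
After move 3 (R): R=WWRG U=WOOO F=GGGY D=RBYR B=BRWB
After move 4 (F): F=GGYG U=WOYY R=OWOG D=RWYR L=BROB
After move 5 (R'): R=WGOO U=WWYB F=GOYY D=RGYG B=RRWB
Query: F face = GOYY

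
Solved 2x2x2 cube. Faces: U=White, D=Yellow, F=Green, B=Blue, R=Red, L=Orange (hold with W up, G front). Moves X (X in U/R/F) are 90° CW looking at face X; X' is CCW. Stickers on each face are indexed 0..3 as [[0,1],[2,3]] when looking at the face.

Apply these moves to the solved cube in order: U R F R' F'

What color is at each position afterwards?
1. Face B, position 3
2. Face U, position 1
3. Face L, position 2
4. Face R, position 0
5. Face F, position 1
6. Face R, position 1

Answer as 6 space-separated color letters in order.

After move 1 (U): U=WWWW F=RRGG R=BBRR B=OOBB L=GGOO
After move 2 (R): R=RBRB U=WRWG F=RYGY D=YBYO B=WOWB
After move 3 (F): F=GRYY U=WROG R=WBGB D=RRYO L=GYOB
After move 4 (R'): R=BBWG U=WWOW F=GRYG D=RRYY B=OORB
After move 5 (F'): F=RGGY U=WWBW R=RBRG D=YBYY L=GWOO
Query 1: B[3] = B
Query 2: U[1] = W
Query 3: L[2] = O
Query 4: R[0] = R
Query 5: F[1] = G
Query 6: R[1] = B

Answer: B W O R G B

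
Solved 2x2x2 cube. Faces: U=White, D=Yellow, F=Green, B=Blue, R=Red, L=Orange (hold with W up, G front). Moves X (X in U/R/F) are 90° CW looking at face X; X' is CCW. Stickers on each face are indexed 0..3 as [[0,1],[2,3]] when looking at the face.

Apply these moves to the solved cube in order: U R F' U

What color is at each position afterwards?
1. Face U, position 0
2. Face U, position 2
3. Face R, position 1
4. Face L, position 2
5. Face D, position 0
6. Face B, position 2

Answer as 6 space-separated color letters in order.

After move 1 (U): U=WWWW F=RRGG R=BBRR B=OOBB L=GGOO
After move 2 (R): R=RBRB U=WRWG F=RYGY D=YBYO B=WOWB
After move 3 (F'): F=YYRG U=WRRR R=BBYB D=GOYO L=GGOW
After move 4 (U): U=RWRR F=BBRG R=WOYB B=GGWB L=YYOW
Query 1: U[0] = R
Query 2: U[2] = R
Query 3: R[1] = O
Query 4: L[2] = O
Query 5: D[0] = G
Query 6: B[2] = W

Answer: R R O O G W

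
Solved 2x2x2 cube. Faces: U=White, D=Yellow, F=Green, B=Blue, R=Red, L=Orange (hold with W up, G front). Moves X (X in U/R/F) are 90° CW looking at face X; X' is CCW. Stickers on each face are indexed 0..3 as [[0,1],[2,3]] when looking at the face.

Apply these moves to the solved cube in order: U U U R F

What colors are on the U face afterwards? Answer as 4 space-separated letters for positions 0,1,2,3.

After move 1 (U): U=WWWW F=RRGG R=BBRR B=OOBB L=GGOO
After move 2 (U): U=WWWW F=BBGG R=OORR B=GGBB L=RROO
After move 3 (U): U=WWWW F=OOGG R=GGRR B=RRBB L=BBOO
After move 4 (R): R=RGRG U=WOWG F=OYGY D=YBYR B=WRWB
After move 5 (F): F=GOYY U=WOOB R=WGGG D=RRYR L=BYOB
Query: U face = WOOB

Answer: W O O B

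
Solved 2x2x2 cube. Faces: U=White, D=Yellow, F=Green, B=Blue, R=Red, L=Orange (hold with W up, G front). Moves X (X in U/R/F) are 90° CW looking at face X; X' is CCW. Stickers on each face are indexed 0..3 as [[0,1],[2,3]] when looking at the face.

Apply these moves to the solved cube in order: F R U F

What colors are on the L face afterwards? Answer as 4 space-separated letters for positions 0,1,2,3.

After move 1 (F): F=GGGG U=WWOO R=WRWR D=RRYY L=OYOY
After move 2 (R): R=WWRR U=WGOG F=GRGY D=RBYB B=OBWB
After move 3 (U): U=OWGG F=WWGY R=OBRR B=OYWB L=GROY
After move 4 (F): F=GWYW U=OWYR R=GBGR D=ROYB L=GROB
Query: L face = GROB

Answer: G R O B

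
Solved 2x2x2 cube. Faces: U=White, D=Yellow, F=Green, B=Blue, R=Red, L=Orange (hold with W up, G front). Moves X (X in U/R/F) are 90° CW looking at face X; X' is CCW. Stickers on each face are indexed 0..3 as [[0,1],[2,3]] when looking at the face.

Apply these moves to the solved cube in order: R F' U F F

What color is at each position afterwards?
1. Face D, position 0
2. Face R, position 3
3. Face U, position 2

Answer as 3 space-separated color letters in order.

Answer: G R O

Derivation:
After move 1 (R): R=RRRR U=WGWG F=GYGY D=YBYB B=WBWB
After move 2 (F'): F=YYGG U=WGRR R=BRYR D=OOYB L=OGOW
After move 3 (U): U=RWRG F=BRGG R=WBYR B=OGWB L=YYOW
After move 4 (F): F=GBGR U=RWWY R=RBGR D=YWYB L=YOOO
After move 5 (F): F=GGRB U=RWOO R=WBYR D=GRYB L=YYOW
Query 1: D[0] = G
Query 2: R[3] = R
Query 3: U[2] = O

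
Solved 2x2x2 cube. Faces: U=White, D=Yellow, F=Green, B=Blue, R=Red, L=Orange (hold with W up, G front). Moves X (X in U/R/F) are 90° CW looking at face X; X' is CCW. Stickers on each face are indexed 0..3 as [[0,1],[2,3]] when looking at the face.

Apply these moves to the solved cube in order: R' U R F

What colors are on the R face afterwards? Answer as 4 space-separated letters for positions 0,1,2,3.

After move 1 (R'): R=RRRR U=WBWB F=GWGW D=YGYG B=YBYB
After move 2 (U): U=WWBB F=RRGW R=YBRR B=OOYB L=GWOO
After move 3 (R): R=RYRB U=WRBW F=RGGG D=YYYO B=BOWB
After move 4 (F): F=GRGG U=WROW R=BYWB D=RRYO L=GYOY
Query: R face = BYWB

Answer: B Y W B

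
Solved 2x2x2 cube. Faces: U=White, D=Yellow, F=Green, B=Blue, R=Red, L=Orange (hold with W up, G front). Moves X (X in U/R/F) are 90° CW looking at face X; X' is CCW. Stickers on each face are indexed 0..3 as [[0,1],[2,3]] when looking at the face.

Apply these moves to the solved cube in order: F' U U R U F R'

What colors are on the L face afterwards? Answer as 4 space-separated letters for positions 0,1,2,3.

After move 1 (F'): F=GGGG U=WWRR R=YRYR D=OOYY L=OWOW
After move 2 (U): U=RWRW F=YRGG R=BBYR B=OWBB L=GGOW
After move 3 (U): U=RRWW F=BBGG R=OWYR B=GGBB L=YROW
After move 4 (R): R=YORW U=RBWG F=BOGY D=OBYG B=WGRB
After move 5 (U): U=WRGB F=YOGY R=WGRW B=YRRB L=BOOW
After move 6 (F): F=GYYO U=WRWO R=GGBW D=RWYG L=BOOB
After move 7 (R'): R=GWGB U=WRWY F=GRYO D=RYYO B=GRWB
Query: L face = BOOB

Answer: B O O B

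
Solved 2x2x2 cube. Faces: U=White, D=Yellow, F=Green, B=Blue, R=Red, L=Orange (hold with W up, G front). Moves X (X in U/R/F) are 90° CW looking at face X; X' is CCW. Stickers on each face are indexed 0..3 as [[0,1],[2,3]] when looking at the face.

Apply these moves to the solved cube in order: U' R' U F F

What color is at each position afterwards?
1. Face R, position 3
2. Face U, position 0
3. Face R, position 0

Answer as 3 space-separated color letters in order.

Answer: R W O

Derivation:
After move 1 (U'): U=WWWW F=OOGG R=GGRR B=RRBB L=BBOO
After move 2 (R'): R=GRGR U=WBWR F=OWGW D=YOYG B=YRYB
After move 3 (U): U=WWRB F=GRGW R=YRGR B=BBYB L=OWOO
After move 4 (F): F=GGWR U=WWOW R=RRBR D=GYYG L=OYOO
After move 5 (F): F=WGRG U=WWOY R=ORWR D=BRYG L=OGOY
Query 1: R[3] = R
Query 2: U[0] = W
Query 3: R[0] = O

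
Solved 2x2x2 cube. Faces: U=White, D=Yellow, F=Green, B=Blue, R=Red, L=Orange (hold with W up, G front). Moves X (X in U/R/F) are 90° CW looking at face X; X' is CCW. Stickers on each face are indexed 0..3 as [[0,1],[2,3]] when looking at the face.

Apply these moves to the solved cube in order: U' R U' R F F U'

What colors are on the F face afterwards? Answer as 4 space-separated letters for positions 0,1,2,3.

After move 1 (U'): U=WWWW F=OOGG R=GGRR B=RRBB L=BBOO
After move 2 (R): R=RGRG U=WOWG F=OYGY D=YBYR B=WRWB
After move 3 (U'): U=OGWW F=BBGY R=OYRG B=RGWB L=WROO
After move 4 (R): R=ROGY U=OBWY F=BBGR D=YWYR B=WGGB
After move 5 (F): F=GBRB U=OBOR R=WOYY D=GRYR L=WYOW
After move 6 (F): F=RGBB U=OBWY R=OORY D=YWYR L=WGOR
After move 7 (U'): U=BYOW F=WGBB R=RGRY B=OOGB L=WGOR
Query: F face = WGBB

Answer: W G B B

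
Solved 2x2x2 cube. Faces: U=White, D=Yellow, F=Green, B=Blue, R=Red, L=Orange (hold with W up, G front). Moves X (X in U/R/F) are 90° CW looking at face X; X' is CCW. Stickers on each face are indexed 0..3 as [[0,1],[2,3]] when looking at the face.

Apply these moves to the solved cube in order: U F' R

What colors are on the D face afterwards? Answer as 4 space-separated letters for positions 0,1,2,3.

Answer: G B Y O

Derivation:
After move 1 (U): U=WWWW F=RRGG R=BBRR B=OOBB L=GGOO
After move 2 (F'): F=RGRG U=WWBR R=YBYR D=GOYY L=GWOW
After move 3 (R): R=YYRB U=WGBG F=RORY D=GBYO B=ROWB
Query: D face = GBYO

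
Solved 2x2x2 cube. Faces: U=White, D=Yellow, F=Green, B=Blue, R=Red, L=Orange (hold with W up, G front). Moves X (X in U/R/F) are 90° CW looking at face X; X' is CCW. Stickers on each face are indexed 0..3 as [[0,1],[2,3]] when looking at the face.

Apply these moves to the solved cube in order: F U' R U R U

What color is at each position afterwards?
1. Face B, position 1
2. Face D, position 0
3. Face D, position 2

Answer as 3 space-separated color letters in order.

After move 1 (F): F=GGGG U=WWOO R=WRWR D=RRYY L=OYOY
After move 2 (U'): U=WOWO F=OYGG R=GGWR B=WRBB L=BBOY
After move 3 (R): R=WGRG U=WYWG F=ORGY D=RBYW B=OROB
After move 4 (U): U=WWGY F=WGGY R=ORRG B=BBOB L=OROY
After move 5 (R): R=ROGR U=WGGY F=WBGW D=ROYB B=YBWB
After move 6 (U): U=GWYG F=ROGW R=YBGR B=ORWB L=WBOY
Query 1: B[1] = R
Query 2: D[0] = R
Query 3: D[2] = Y

Answer: R R Y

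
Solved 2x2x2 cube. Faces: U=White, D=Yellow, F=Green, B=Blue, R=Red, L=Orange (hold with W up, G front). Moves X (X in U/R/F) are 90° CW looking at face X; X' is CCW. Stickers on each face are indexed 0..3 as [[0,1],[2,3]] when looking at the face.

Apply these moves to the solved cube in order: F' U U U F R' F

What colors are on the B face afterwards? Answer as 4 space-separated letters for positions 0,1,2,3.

After move 1 (F'): F=GGGG U=WWRR R=YRYR D=OOYY L=OWOW
After move 2 (U): U=RWRW F=YRGG R=BBYR B=OWBB L=GGOW
After move 3 (U): U=RRWW F=BBGG R=OWYR B=GGBB L=YROW
After move 4 (U): U=WRWR F=OWGG R=GGYR B=YRBB L=BBOW
After move 5 (F): F=GOGW U=WRWB R=WGRR D=YGYY L=BOOO
After move 6 (R'): R=GRWR U=WBWY F=GRGB D=YOYW B=YRGB
After move 7 (F): F=GGBR U=WBOO R=WRYR D=WGYW L=BYOO
Query: B face = YRGB

Answer: Y R G B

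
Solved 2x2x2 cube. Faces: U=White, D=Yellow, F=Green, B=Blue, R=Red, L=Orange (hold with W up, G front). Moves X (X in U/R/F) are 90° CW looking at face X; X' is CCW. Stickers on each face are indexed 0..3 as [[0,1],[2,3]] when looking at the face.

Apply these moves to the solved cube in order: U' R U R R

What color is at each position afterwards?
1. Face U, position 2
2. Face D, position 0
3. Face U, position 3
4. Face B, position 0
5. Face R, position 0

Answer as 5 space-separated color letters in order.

After move 1 (U'): U=WWWW F=OOGG R=GGRR B=RRBB L=BBOO
After move 2 (R): R=RGRG U=WOWG F=OYGY D=YBYR B=WRWB
After move 3 (U): U=WWGO F=RGGY R=WRRG B=BBWB L=OYOO
After move 4 (R): R=RWGR U=WGGY F=RBGR D=YWYB B=OBWB
After move 5 (R): R=GRRW U=WBGR F=RWGB D=YWYO B=YBGB
Query 1: U[2] = G
Query 2: D[0] = Y
Query 3: U[3] = R
Query 4: B[0] = Y
Query 5: R[0] = G

Answer: G Y R Y G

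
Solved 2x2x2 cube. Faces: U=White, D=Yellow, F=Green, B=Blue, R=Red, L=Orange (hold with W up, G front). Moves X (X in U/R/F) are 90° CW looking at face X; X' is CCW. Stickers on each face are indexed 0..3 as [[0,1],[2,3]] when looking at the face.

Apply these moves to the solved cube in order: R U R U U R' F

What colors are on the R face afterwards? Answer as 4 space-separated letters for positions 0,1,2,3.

After move 1 (R): R=RRRR U=WGWG F=GYGY D=YBYB B=WBWB
After move 2 (U): U=WWGG F=RRGY R=WBRR B=OOWB L=GYOO
After move 3 (R): R=RWRB U=WRGY F=RBGB D=YWYO B=GOWB
After move 4 (U): U=GWYR F=RWGB R=GORB B=GYWB L=RBOO
After move 5 (U): U=YGRW F=GOGB R=GYRB B=RBWB L=RWOO
After move 6 (R'): R=YBGR U=YWRR F=GGGW D=YOYB B=OBWB
After move 7 (F): F=GGWG U=YWOW R=RBRR D=GYYB L=RYOO
Query: R face = RBRR

Answer: R B R R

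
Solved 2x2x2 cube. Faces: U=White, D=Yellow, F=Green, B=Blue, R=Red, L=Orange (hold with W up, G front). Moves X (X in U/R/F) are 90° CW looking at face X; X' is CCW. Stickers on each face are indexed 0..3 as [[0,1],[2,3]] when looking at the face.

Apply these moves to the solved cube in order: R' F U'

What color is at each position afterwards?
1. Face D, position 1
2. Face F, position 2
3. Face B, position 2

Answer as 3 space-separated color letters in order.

After move 1 (R'): R=RRRR U=WBWB F=GWGW D=YGYG B=YBYB
After move 2 (F): F=GGWW U=WBOO R=WRBR D=RRYG L=OYOG
After move 3 (U'): U=BOWO F=OYWW R=GGBR B=WRYB L=YBOG
Query 1: D[1] = R
Query 2: F[2] = W
Query 3: B[2] = Y

Answer: R W Y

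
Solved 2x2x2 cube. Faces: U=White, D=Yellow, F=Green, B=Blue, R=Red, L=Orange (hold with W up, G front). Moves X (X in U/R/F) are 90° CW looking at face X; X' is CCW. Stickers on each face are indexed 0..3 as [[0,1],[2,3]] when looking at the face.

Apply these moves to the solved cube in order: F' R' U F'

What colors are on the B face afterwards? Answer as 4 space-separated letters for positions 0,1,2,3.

After move 1 (F'): F=GGGG U=WWRR R=YRYR D=OOYY L=OWOW
After move 2 (R'): R=RRYY U=WBRB F=GWGR D=OGYG B=YBOB
After move 3 (U): U=RWBB F=RRGR R=YBYY B=OWOB L=GWOW
After move 4 (F'): F=RRRG U=RWYY R=GBOY D=WWYG L=GBOB
Query: B face = OWOB

Answer: O W O B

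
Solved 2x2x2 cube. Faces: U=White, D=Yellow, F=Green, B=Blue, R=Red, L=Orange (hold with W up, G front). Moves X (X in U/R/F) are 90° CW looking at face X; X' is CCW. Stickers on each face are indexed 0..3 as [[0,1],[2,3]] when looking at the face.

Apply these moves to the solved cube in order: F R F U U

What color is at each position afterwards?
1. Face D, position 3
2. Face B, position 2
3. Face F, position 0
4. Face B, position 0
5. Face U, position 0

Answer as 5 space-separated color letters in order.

Answer: B W O G Y

Derivation:
After move 1 (F): F=GGGG U=WWOO R=WRWR D=RRYY L=OYOY
After move 2 (R): R=WWRR U=WGOG F=GRGY D=RBYB B=OBWB
After move 3 (F): F=GGYR U=WGYY R=OWGR D=RWYB L=OROB
After move 4 (U): U=YWYG F=OWYR R=OBGR B=ORWB L=GGOB
After move 5 (U): U=YYGW F=OBYR R=ORGR B=GGWB L=OWOB
Query 1: D[3] = B
Query 2: B[2] = W
Query 3: F[0] = O
Query 4: B[0] = G
Query 5: U[0] = Y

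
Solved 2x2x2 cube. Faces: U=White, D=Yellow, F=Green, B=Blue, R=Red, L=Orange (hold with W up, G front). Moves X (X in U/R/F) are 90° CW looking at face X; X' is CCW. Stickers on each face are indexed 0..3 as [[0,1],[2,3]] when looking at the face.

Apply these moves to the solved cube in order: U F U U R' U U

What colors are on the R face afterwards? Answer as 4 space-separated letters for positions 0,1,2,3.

Answer: W B G W

Derivation:
After move 1 (U): U=WWWW F=RRGG R=BBRR B=OOBB L=GGOO
After move 2 (F): F=GRGR U=WWOG R=WBWR D=RBYY L=GYOY
After move 3 (U): U=OWGW F=WBGR R=OOWR B=GYBB L=GROY
After move 4 (U): U=GOWW F=OOGR R=GYWR B=GRBB L=WBOY
After move 5 (R'): R=YRGW U=GBWG F=OOGW D=ROYR B=YRBB
After move 6 (U): U=WGGB F=YRGW R=YRGW B=WBBB L=OOOY
After move 7 (U): U=GWBG F=YRGW R=WBGW B=OOBB L=YROY
Query: R face = WBGW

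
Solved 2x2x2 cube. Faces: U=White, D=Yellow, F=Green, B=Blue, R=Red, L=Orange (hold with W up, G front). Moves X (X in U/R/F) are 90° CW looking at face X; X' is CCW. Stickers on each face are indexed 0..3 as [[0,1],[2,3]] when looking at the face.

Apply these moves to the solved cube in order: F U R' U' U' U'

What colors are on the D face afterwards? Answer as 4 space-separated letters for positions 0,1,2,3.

After move 1 (F): F=GGGG U=WWOO R=WRWR D=RRYY L=OYOY
After move 2 (U): U=OWOW F=WRGG R=BBWR B=OYBB L=GGOY
After move 3 (R'): R=BRBW U=OBOO F=WWGW D=RRYG B=YYRB
After move 4 (U'): U=BOOO F=GGGW R=WWBW B=BRRB L=YYOY
After move 5 (U'): U=OOBO F=YYGW R=GGBW B=WWRB L=BROY
After move 6 (U'): U=OOOB F=BRGW R=YYBW B=GGRB L=WWOY
Query: D face = RRYG

Answer: R R Y G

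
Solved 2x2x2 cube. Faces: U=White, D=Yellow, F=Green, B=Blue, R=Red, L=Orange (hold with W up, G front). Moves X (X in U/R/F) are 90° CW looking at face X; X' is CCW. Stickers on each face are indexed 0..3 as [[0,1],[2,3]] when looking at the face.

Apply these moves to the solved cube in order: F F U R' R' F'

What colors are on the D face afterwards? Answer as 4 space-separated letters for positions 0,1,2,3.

Answer: G R Y W

Derivation:
After move 1 (F): F=GGGG U=WWOO R=WRWR D=RRYY L=OYOY
After move 2 (F): F=GGGG U=WWYY R=OROR D=WWYY L=OROR
After move 3 (U): U=YWYW F=ORGG R=BBOR B=ORBB L=GGOR
After move 4 (R'): R=BRBO U=YBYO F=OWGW D=WRYG B=YRWB
After move 5 (R'): R=ROBB U=YWYY F=OBGO D=WWYW B=GRRB
After move 6 (F'): F=BOOG U=YWRB R=WOWB D=GRYW L=GYOY
Query: D face = GRYW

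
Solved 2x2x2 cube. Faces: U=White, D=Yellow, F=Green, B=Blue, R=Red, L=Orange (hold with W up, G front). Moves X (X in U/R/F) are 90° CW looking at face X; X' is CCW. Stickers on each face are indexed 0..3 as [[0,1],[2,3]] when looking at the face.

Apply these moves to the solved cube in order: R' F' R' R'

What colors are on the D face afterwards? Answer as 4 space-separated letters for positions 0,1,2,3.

Answer: O B Y R

Derivation:
After move 1 (R'): R=RRRR U=WBWB F=GWGW D=YGYG B=YBYB
After move 2 (F'): F=WWGG U=WBRR R=GRYR D=OOYG L=OBOW
After move 3 (R'): R=RRGY U=WYRY F=WBGR D=OWYG B=GBOB
After move 4 (R'): R=RYRG U=WORG F=WYGY D=OBYR B=GBWB
Query: D face = OBYR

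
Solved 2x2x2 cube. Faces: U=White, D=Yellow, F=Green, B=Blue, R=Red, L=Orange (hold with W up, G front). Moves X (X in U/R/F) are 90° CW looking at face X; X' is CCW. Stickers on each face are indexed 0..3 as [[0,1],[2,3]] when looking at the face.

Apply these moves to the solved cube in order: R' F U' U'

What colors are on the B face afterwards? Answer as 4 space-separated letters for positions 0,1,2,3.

After move 1 (R'): R=RRRR U=WBWB F=GWGW D=YGYG B=YBYB
After move 2 (F): F=GGWW U=WBOO R=WRBR D=RRYG L=OYOG
After move 3 (U'): U=BOWO F=OYWW R=GGBR B=WRYB L=YBOG
After move 4 (U'): U=OOBW F=YBWW R=OYBR B=GGYB L=WROG
Query: B face = GGYB

Answer: G G Y B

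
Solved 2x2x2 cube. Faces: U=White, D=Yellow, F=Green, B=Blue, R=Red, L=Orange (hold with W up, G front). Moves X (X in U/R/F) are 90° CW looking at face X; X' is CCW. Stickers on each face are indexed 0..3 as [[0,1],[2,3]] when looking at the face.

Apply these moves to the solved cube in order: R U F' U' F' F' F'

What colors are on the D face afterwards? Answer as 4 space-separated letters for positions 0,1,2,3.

After move 1 (R): R=RRRR U=WGWG F=GYGY D=YBYB B=WBWB
After move 2 (U): U=WWGG F=RRGY R=WBRR B=OOWB L=GYOO
After move 3 (F'): F=RYRG U=WWWR R=BBYR D=YOYB L=GGOG
After move 4 (U'): U=WRWW F=GGRG R=RYYR B=BBWB L=OOOG
After move 5 (F'): F=GGGR U=WRRY R=OYYR D=OGYB L=OWOW
After move 6 (F'): F=GRGG U=WROY R=GYOR D=WWYB L=OYOR
After move 7 (F'): F=RGGG U=WRGO R=WYWR D=YRYB L=OYOO
Query: D face = YRYB

Answer: Y R Y B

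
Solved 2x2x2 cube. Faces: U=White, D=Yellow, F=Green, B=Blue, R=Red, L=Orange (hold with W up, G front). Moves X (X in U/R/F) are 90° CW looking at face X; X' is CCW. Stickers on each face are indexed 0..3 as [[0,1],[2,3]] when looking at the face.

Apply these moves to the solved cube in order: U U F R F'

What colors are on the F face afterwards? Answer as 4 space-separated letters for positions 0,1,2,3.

After move 1 (U): U=WWWW F=RRGG R=BBRR B=OOBB L=GGOO
After move 2 (U): U=WWWW F=BBGG R=OORR B=GGBB L=RROO
After move 3 (F): F=GBGB U=WWOR R=WOWR D=ROYY L=RYOY
After move 4 (R): R=WWRO U=WBOB F=GOGY D=RBYG B=RGWB
After move 5 (F'): F=OYGG U=WBWR R=BWRO D=YYYG L=RBOO
Query: F face = OYGG

Answer: O Y G G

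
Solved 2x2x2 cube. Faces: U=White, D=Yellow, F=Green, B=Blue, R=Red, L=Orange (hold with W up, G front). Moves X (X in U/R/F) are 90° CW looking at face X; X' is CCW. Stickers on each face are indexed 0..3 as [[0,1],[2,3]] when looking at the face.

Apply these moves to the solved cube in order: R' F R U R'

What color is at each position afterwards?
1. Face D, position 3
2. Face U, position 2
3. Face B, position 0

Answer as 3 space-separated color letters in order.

After move 1 (R'): R=RRRR U=WBWB F=GWGW D=YGYG B=YBYB
After move 2 (F): F=GGWW U=WBOO R=WRBR D=RRYG L=OYOG
After move 3 (R): R=BWRR U=WGOW F=GRWG D=RYYY B=OBBB
After move 4 (U): U=OWWG F=BWWG R=OBRR B=OYBB L=GROG
After move 5 (R'): R=BROR U=OBWO F=BWWG D=RWYG B=YYYB
Query 1: D[3] = G
Query 2: U[2] = W
Query 3: B[0] = Y

Answer: G W Y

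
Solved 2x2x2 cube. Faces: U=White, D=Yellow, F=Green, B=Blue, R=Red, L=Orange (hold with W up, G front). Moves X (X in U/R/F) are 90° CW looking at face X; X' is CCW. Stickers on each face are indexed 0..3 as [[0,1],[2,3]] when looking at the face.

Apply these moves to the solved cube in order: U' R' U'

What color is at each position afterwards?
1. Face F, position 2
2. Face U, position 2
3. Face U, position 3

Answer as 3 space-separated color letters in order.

Answer: G W W

Derivation:
After move 1 (U'): U=WWWW F=OOGG R=GGRR B=RRBB L=BBOO
After move 2 (R'): R=GRGR U=WBWR F=OWGW D=YOYG B=YRYB
After move 3 (U'): U=BRWW F=BBGW R=OWGR B=GRYB L=YROO
Query 1: F[2] = G
Query 2: U[2] = W
Query 3: U[3] = W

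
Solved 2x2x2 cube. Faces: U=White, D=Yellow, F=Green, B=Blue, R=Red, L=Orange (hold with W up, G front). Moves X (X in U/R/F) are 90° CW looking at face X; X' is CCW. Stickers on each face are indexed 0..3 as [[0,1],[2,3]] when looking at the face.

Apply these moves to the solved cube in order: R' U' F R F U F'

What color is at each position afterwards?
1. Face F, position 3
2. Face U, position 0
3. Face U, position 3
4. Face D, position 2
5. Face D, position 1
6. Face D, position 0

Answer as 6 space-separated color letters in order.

Answer: G G O Y Y G

Derivation:
After move 1 (R'): R=RRRR U=WBWB F=GWGW D=YGYG B=YBYB
After move 2 (U'): U=BBWW F=OOGW R=GWRR B=RRYB L=YBOO
After move 3 (F): F=GOWO U=BBOB R=WWWR D=RGYG L=YYOG
After move 4 (R): R=WWRW U=BOOO F=GGWG D=RYYR B=BRBB
After move 5 (F): F=WGGG U=BOGY R=OWOW D=RWYR L=YROY
After move 6 (U): U=GBYO F=OWGG R=BROW B=YRBB L=WGOY
After move 7 (F'): F=WGOG U=GBBO R=WRRW D=GYYR L=WOOY
Query 1: F[3] = G
Query 2: U[0] = G
Query 3: U[3] = O
Query 4: D[2] = Y
Query 5: D[1] = Y
Query 6: D[0] = G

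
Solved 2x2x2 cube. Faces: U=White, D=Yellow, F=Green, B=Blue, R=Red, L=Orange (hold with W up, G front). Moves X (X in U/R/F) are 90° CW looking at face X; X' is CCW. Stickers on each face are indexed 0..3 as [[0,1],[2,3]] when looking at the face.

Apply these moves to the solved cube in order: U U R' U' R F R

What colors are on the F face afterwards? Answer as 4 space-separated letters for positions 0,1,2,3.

Answer: G O G O

Derivation:
After move 1 (U): U=WWWW F=RRGG R=BBRR B=OOBB L=GGOO
After move 2 (U): U=WWWW F=BBGG R=OORR B=GGBB L=RROO
After move 3 (R'): R=OROR U=WBWG F=BWGW D=YBYG B=YGYB
After move 4 (U'): U=BGWW F=RRGW R=BWOR B=ORYB L=YGOO
After move 5 (R): R=OBRW U=BRWW F=RBGG D=YYYO B=WRGB
After move 6 (F): F=GRGB U=BROG R=WBWW D=ROYO L=YYOY
After move 7 (R): R=WWWB U=BROB F=GOGO D=RGYW B=GRRB
Query: F face = GOGO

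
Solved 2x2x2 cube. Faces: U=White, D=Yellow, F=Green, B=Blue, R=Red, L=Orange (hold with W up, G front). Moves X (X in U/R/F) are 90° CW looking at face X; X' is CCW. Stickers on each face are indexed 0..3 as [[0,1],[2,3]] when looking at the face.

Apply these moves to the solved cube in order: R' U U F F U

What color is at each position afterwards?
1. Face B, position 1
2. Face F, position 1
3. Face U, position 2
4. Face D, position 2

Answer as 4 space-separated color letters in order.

Answer: R O Y Y

Derivation:
After move 1 (R'): R=RRRR U=WBWB F=GWGW D=YGYG B=YBYB
After move 2 (U): U=WWBB F=RRGW R=YBRR B=OOYB L=GWOO
After move 3 (U): U=BWBW F=YBGW R=OORR B=GWYB L=RROO
After move 4 (F): F=GYWB U=BWOR R=BOWR D=ROYG L=RYOG
After move 5 (F): F=WGBY U=BWGY R=OORR D=WBYG L=RROO
After move 6 (U): U=GBYW F=OOBY R=GWRR B=RRYB L=WGOO
Query 1: B[1] = R
Query 2: F[1] = O
Query 3: U[2] = Y
Query 4: D[2] = Y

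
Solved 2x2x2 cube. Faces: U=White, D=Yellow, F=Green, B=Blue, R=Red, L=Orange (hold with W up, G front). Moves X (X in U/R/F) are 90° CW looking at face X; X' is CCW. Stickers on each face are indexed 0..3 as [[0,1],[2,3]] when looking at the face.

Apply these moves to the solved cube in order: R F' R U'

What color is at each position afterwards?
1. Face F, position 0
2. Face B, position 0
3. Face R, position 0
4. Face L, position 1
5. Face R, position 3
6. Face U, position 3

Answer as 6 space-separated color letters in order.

Answer: O Y Y B R R

Derivation:
After move 1 (R): R=RRRR U=WGWG F=GYGY D=YBYB B=WBWB
After move 2 (F'): F=YYGG U=WGRR R=BRYR D=OOYB L=OGOW
After move 3 (R): R=YBRR U=WYRG F=YOGB D=OWYW B=RBGB
After move 4 (U'): U=YGWR F=OGGB R=YORR B=YBGB L=RBOW
Query 1: F[0] = O
Query 2: B[0] = Y
Query 3: R[0] = Y
Query 4: L[1] = B
Query 5: R[3] = R
Query 6: U[3] = R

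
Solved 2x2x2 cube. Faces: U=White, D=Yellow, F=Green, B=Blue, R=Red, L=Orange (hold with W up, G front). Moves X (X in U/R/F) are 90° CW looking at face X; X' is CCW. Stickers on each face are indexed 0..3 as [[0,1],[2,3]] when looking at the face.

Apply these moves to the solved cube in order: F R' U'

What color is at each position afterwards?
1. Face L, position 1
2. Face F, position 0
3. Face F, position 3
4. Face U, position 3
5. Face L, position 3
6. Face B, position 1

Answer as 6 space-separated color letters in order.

After move 1 (F): F=GGGG U=WWOO R=WRWR D=RRYY L=OYOY
After move 2 (R'): R=RRWW U=WBOB F=GWGO D=RGYG B=YBRB
After move 3 (U'): U=BBWO F=OYGO R=GWWW B=RRRB L=YBOY
Query 1: L[1] = B
Query 2: F[0] = O
Query 3: F[3] = O
Query 4: U[3] = O
Query 5: L[3] = Y
Query 6: B[1] = R

Answer: B O O O Y R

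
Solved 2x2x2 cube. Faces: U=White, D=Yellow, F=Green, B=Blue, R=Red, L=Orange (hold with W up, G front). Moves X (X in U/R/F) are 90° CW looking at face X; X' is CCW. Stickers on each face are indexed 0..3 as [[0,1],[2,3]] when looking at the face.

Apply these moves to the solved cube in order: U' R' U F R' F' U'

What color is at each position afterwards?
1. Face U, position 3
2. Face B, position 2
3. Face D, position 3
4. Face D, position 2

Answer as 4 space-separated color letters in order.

After move 1 (U'): U=WWWW F=OOGG R=GGRR B=RRBB L=BBOO
After move 2 (R'): R=GRGR U=WBWR F=OWGW D=YOYG B=YRYB
After move 3 (U): U=WWRB F=GRGW R=YRGR B=BBYB L=OWOO
After move 4 (F): F=GGWR U=WWOW R=RRBR D=GYYG L=OYOO
After move 5 (R'): R=RRRB U=WYOB F=GWWW D=GGYR B=GBYB
After move 6 (F'): F=WWGW U=WYRR R=GRGB D=YOYR L=OBOO
After move 7 (U'): U=YRWR F=OBGW R=WWGB B=GRYB L=GBOO
Query 1: U[3] = R
Query 2: B[2] = Y
Query 3: D[3] = R
Query 4: D[2] = Y

Answer: R Y R Y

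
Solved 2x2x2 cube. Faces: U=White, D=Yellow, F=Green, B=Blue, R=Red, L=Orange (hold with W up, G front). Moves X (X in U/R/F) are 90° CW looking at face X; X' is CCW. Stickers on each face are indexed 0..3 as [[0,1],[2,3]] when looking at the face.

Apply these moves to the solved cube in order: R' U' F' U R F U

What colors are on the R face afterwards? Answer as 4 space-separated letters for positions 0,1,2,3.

After move 1 (R'): R=RRRR U=WBWB F=GWGW D=YGYG B=YBYB
After move 2 (U'): U=BBWW F=OOGW R=GWRR B=RRYB L=YBOO
After move 3 (F'): F=OWOG U=BBGR R=GWYR D=BOYG L=YWOW
After move 4 (U): U=GBRB F=GWOG R=RRYR B=YWYB L=OWOW
After move 5 (R): R=YRRR U=GWRG F=GOOG D=BYYY B=BWBB
After move 6 (F): F=OGGO U=GWWW R=RRGR D=RYYY L=OBOY
After move 7 (U): U=WGWW F=RRGO R=BWGR B=OBBB L=OGOY
Query: R face = BWGR

Answer: B W G R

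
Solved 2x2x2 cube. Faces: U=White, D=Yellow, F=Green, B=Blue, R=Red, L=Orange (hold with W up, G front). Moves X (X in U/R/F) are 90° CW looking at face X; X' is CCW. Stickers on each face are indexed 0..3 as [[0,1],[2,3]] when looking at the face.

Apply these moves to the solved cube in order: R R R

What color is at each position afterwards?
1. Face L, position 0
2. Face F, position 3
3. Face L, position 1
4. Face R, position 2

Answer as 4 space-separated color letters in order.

Answer: O W O R

Derivation:
After move 1 (R): R=RRRR U=WGWG F=GYGY D=YBYB B=WBWB
After move 2 (R): R=RRRR U=WYWY F=GBGB D=YWYW B=GBGB
After move 3 (R): R=RRRR U=WBWB F=GWGW D=YGYG B=YBYB
Query 1: L[0] = O
Query 2: F[3] = W
Query 3: L[1] = O
Query 4: R[2] = R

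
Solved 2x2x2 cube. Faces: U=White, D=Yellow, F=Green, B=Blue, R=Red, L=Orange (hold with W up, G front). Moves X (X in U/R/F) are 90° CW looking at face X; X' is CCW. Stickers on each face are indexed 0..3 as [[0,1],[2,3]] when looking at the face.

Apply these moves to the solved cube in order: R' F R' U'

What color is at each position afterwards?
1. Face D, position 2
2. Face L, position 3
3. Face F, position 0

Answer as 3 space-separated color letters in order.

After move 1 (R'): R=RRRR U=WBWB F=GWGW D=YGYG B=YBYB
After move 2 (F): F=GGWW U=WBOO R=WRBR D=RRYG L=OYOG
After move 3 (R'): R=RRWB U=WYOY F=GBWO D=RGYW B=GBRB
After move 4 (U'): U=YYWO F=OYWO R=GBWB B=RRRB L=GBOG
Query 1: D[2] = Y
Query 2: L[3] = G
Query 3: F[0] = O

Answer: Y G O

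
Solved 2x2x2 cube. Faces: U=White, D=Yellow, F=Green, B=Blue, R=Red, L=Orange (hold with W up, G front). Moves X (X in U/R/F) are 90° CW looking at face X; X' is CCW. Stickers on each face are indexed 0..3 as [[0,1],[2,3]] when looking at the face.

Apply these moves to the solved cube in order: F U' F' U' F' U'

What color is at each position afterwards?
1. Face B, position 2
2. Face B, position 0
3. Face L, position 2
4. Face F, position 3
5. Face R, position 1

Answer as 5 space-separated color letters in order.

After move 1 (F): F=GGGG U=WWOO R=WRWR D=RRYY L=OYOY
After move 2 (U'): U=WOWO F=OYGG R=GGWR B=WRBB L=BBOY
After move 3 (F'): F=YGOG U=WOGW R=RGRR D=BYYY L=BOOW
After move 4 (U'): U=OWWG F=BOOG R=YGRR B=RGBB L=WROW
After move 5 (F'): F=OGBO U=OWYR R=YGBR D=RWYY L=WGOW
After move 6 (U'): U=WROY F=WGBO R=OGBR B=YGBB L=RGOW
Query 1: B[2] = B
Query 2: B[0] = Y
Query 3: L[2] = O
Query 4: F[3] = O
Query 5: R[1] = G

Answer: B Y O O G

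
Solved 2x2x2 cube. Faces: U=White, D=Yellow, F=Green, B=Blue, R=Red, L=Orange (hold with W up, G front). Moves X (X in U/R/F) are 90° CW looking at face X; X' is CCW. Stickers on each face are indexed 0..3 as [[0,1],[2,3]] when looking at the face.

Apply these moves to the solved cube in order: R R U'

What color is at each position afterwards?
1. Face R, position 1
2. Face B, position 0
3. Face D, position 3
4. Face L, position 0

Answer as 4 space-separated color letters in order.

Answer: B R W G

Derivation:
After move 1 (R): R=RRRR U=WGWG F=GYGY D=YBYB B=WBWB
After move 2 (R): R=RRRR U=WYWY F=GBGB D=YWYW B=GBGB
After move 3 (U'): U=YYWW F=OOGB R=GBRR B=RRGB L=GBOO
Query 1: R[1] = B
Query 2: B[0] = R
Query 3: D[3] = W
Query 4: L[0] = G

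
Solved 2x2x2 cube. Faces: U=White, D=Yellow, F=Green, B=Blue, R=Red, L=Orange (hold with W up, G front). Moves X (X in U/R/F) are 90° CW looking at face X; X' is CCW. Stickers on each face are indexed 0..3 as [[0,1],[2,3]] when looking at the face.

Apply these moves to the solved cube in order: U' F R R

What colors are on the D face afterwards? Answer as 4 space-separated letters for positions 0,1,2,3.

After move 1 (U'): U=WWWW F=OOGG R=GGRR B=RRBB L=BBOO
After move 2 (F): F=GOGO U=WWOB R=WGWR D=RGYY L=BYOY
After move 3 (R): R=WWRG U=WOOO F=GGGY D=RBYR B=BRWB
After move 4 (R): R=RWGW U=WGOY F=GBGR D=RWYB B=OROB
Query: D face = RWYB

Answer: R W Y B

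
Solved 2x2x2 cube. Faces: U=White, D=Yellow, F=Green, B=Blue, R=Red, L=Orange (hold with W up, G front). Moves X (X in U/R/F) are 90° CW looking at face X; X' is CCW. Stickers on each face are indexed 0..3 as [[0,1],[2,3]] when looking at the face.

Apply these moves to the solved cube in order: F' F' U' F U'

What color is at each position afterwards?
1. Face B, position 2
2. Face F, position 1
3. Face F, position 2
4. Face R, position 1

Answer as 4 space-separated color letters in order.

Answer: B W G O

Derivation:
After move 1 (F'): F=GGGG U=WWRR R=YRYR D=OOYY L=OWOW
After move 2 (F'): F=GGGG U=WWYY R=OROR D=WWYY L=OROR
After move 3 (U'): U=WYWY F=ORGG R=GGOR B=ORBB L=BBOR
After move 4 (F): F=GOGR U=WYRB R=WGYR D=OGYY L=BWOW
After move 5 (U'): U=YBWR F=BWGR R=GOYR B=WGBB L=OROW
Query 1: B[2] = B
Query 2: F[1] = W
Query 3: F[2] = G
Query 4: R[1] = O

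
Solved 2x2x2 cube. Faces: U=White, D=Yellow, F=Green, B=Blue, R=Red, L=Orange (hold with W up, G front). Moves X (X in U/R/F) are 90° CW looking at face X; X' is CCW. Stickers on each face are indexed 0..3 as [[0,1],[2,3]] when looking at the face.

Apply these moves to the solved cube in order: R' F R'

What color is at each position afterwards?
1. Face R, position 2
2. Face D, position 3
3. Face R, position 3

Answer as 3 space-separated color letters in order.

After move 1 (R'): R=RRRR U=WBWB F=GWGW D=YGYG B=YBYB
After move 2 (F): F=GGWW U=WBOO R=WRBR D=RRYG L=OYOG
After move 3 (R'): R=RRWB U=WYOY F=GBWO D=RGYW B=GBRB
Query 1: R[2] = W
Query 2: D[3] = W
Query 3: R[3] = B

Answer: W W B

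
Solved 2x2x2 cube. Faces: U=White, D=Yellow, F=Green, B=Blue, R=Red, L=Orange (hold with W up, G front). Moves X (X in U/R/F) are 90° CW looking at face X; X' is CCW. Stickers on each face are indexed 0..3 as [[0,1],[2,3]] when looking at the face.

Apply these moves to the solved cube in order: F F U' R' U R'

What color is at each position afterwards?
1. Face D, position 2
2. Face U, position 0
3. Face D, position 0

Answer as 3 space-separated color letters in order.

After move 1 (F): F=GGGG U=WWOO R=WRWR D=RRYY L=OYOY
After move 2 (F): F=GGGG U=WWYY R=OROR D=WWYY L=OROR
After move 3 (U'): U=WYWY F=ORGG R=GGOR B=ORBB L=BBOR
After move 4 (R'): R=GRGO U=WBWO F=OYGY D=WRYG B=YRWB
After move 5 (U): U=WWOB F=GRGY R=YRGO B=BBWB L=OYOR
After move 6 (R'): R=ROYG U=WWOB F=GWGB D=WRYY B=GBRB
Query 1: D[2] = Y
Query 2: U[0] = W
Query 3: D[0] = W

Answer: Y W W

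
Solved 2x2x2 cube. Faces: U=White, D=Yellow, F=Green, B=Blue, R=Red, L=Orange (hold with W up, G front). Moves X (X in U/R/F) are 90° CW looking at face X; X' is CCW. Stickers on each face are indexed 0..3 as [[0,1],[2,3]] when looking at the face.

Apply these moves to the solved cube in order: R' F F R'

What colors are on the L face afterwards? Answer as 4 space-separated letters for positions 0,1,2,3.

Answer: O R O R

Derivation:
After move 1 (R'): R=RRRR U=WBWB F=GWGW D=YGYG B=YBYB
After move 2 (F): F=GGWW U=WBOO R=WRBR D=RRYG L=OYOG
After move 3 (F): F=WGWG U=WBGY R=OROR D=BWYG L=OROR
After move 4 (R'): R=RROO U=WYGY F=WBWY D=BGYG B=GBWB
Query: L face = OROR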